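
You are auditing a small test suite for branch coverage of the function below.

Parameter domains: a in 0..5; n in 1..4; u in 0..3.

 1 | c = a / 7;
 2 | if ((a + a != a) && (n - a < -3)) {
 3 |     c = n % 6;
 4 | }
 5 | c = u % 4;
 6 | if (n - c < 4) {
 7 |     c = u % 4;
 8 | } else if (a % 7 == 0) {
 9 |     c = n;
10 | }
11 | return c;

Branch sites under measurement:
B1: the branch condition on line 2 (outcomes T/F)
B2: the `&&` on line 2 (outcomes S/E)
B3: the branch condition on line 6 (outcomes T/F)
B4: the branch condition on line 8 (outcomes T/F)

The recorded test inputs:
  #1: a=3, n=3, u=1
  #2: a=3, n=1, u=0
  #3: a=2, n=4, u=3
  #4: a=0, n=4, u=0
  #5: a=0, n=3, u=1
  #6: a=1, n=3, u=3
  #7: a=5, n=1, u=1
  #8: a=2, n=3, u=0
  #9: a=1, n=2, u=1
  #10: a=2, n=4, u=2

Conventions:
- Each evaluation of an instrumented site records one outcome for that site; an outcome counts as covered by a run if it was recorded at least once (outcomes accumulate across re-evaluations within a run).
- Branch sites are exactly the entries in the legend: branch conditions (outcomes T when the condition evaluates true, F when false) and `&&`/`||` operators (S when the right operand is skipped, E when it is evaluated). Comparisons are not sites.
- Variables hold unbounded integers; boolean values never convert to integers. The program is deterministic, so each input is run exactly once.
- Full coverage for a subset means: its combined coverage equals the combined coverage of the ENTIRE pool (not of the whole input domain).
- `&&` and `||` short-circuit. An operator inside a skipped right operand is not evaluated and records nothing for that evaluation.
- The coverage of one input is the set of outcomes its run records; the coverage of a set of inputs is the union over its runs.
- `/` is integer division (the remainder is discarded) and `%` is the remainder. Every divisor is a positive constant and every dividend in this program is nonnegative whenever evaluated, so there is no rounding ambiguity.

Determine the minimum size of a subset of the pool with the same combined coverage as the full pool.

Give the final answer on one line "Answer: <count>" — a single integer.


#1 (a=3, n=3, u=1) -> B2->E, B1->F, B3->T; covered: B1=F, B2=E, B3=T
#2 (a=3, n=1, u=0) -> B2->E, B1->F, B3->T; covered: B1=F, B2=E, B3=T
#3 (a=2, n=4, u=3) -> B2->E, B1->F, B3->T; covered: B1=F, B2=E, B3=T
#4 (a=0, n=4, u=0) -> B2->S, B1->F, B3->F, B4->T; covered: B1=F, B2=S, B3=F, B4=T
#5 (a=0, n=3, u=1) -> B2->S, B1->F, B3->T; covered: B1=F, B2=S, B3=T
#6 (a=1, n=3, u=3) -> B2->E, B1->F, B3->T; covered: B1=F, B2=E, B3=T
#7 (a=5, n=1, u=1) -> B2->E, B1->T, B3->T; covered: B1=T, B2=E, B3=T
#8 (a=2, n=3, u=0) -> B2->E, B1->F, B3->T; covered: B1=F, B2=E, B3=T
#9 (a=1, n=2, u=1) -> B2->E, B1->F, B3->T; covered: B1=F, B2=E, B3=T
#10 (a=2, n=4, u=2) -> B2->E, B1->F, B3->T; covered: B1=F, B2=E, B3=T
the full pool covers 7 outcomes: B1=T, B1=F, B2=S, B2=E, B3=T, B3=F, B4=T
no size-1 subset reaches all 7 outcomes (best union: 4/7)
the canonical winner is {4, 7}: size 2, full 7-outcome coverage, earliest index list among size-2 covers
Answer: 2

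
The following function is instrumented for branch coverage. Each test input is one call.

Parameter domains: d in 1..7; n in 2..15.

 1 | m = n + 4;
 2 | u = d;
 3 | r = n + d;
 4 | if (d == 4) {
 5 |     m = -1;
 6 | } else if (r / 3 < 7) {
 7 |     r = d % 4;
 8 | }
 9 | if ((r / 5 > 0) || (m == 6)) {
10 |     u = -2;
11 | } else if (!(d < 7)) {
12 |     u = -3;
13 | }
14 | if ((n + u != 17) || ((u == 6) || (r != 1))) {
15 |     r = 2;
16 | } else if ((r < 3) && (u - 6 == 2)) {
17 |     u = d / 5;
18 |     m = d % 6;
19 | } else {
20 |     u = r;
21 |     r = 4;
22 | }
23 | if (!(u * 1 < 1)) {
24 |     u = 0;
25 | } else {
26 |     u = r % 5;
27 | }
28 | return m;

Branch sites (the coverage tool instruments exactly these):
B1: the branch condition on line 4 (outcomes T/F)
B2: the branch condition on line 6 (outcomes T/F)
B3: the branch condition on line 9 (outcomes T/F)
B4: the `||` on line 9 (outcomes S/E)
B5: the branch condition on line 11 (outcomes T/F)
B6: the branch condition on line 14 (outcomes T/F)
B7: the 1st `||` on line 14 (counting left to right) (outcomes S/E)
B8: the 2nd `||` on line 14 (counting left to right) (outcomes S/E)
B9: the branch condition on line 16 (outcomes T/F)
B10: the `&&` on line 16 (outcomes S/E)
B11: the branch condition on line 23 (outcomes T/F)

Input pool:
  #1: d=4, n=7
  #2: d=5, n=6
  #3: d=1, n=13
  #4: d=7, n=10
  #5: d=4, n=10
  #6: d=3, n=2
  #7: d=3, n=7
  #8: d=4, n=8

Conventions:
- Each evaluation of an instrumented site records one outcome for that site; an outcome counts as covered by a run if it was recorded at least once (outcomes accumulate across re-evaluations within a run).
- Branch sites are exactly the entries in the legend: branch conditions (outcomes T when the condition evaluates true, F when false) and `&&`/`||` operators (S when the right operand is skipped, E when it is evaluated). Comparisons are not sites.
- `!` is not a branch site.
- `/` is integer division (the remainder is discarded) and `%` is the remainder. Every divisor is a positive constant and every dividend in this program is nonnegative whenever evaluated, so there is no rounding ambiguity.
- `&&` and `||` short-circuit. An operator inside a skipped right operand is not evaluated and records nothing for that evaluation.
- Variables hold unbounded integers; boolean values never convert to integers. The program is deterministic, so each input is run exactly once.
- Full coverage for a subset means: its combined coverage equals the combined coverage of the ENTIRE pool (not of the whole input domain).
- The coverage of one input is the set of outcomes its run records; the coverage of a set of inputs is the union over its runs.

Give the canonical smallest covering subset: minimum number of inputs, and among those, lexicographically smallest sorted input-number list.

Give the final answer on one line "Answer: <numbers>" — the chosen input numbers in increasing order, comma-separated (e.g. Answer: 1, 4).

#1 (d=4, n=7) -> B1->T, B4->S, B3->T, B7->S, B6->T, B11->F; covered: B1=T, B3=T, B4=S, B6=T, B7=S, B11=F
#2 (d=5, n=6) -> B1->F, B2->T, B4->E, B3->F, B5->F, B7->S, B6->T, B11->T; covered: B1=F, B2=T, B3=F, B4=E, B5=F, B6=T, B7=S, B11=T
#3 (d=1, n=13) -> B1->F, B2->T, B4->E, B3->F, B5->F, B7->S, B6->T, B11->T; covered: B1=F, B2=T, B3=F, B4=E, B5=F, B6=T, B7=S, B11=T
#4 (d=7, n=10) -> B1->F, B2->T, B4->E, B3->F, B5->T, B7->S, B6->T, B11->F; covered: B1=F, B2=T, B3=F, B4=E, B5=T, B6=T, B7=S, B11=F
#5 (d=4, n=10) -> B1->T, B4->S, B3->T, B7->S, B6->T, B11->F; covered: B1=T, B3=T, B4=S, B6=T, B7=S, B11=F
#6 (d=3, n=2) -> B1->F, B2->T, B4->E, B3->T, B7->S, B6->T, B11->F; covered: B1=F, B2=T, B3=T, B4=E, B6=T, B7=S, B11=F
#7 (d=3, n=7) -> B1->F, B2->T, B4->E, B3->F, B5->F, B7->S, B6->T, B11->T; covered: B1=F, B2=T, B3=F, B4=E, B5=F, B6=T, B7=S, B11=T
#8 (d=4, n=8) -> B1->T, B4->S, B3->T, B7->S, B6->T, B11->F; covered: B1=T, B3=T, B4=S, B6=T, B7=S, B11=F
union over all inputs: B1=T, B1=F, B2=T, B3=T, B3=F, B4=S, B4=E, B5=T, B5=F, B6=T, B7=S, B11=T, B11=F (13 outcomes)
checked all size-1 subsets: none covers 13 outcomes (max 8/13)
checked all size-2 subsets: none covers 13 outcomes (max 12/13)
at size 3, {1, 2, 4} reaches all 13 outcomes; every lexicographically earlier size-3 subset fails

Answer: 1, 2, 4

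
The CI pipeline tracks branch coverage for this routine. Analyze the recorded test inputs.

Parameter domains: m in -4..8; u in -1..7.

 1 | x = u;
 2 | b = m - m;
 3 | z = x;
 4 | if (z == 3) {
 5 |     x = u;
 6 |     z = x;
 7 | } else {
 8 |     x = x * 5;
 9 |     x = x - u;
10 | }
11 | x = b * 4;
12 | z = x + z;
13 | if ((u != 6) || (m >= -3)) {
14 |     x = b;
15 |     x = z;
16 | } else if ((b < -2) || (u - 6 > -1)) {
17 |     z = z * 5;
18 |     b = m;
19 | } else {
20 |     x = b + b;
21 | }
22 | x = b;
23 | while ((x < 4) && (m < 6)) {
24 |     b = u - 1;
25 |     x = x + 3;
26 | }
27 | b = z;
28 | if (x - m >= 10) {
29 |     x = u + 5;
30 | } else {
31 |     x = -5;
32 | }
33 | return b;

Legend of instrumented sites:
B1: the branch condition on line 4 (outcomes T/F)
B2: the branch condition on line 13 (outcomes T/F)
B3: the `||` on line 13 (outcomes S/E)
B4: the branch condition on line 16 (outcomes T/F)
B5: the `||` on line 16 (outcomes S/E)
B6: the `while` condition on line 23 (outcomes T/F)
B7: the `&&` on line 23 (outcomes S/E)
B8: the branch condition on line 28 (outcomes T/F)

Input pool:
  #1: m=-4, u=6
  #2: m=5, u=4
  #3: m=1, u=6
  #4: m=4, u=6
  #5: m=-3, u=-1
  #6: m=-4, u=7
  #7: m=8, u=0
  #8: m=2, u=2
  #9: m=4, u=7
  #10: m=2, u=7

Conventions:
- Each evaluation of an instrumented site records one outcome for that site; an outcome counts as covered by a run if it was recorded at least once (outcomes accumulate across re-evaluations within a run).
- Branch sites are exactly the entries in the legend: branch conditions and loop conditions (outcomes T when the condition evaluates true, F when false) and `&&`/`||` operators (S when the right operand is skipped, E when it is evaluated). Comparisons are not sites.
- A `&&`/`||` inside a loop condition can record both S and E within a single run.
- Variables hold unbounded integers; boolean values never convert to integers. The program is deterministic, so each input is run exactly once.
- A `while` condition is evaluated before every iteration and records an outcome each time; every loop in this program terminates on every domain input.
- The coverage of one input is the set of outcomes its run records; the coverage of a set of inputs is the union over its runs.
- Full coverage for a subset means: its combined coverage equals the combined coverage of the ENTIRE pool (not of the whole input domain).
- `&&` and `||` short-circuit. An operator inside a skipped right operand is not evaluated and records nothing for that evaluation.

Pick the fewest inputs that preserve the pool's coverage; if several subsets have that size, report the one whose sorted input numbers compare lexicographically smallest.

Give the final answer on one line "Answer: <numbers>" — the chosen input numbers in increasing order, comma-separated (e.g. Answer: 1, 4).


test 1 (m=-4, u=6) hits B1=F, B2=F, B3=E, B4=T, B5=E, B6=T, B6=F, B7=S, B7=E, B8=F
test 2 (m=5, u=4) hits B1=F, B2=T, B3=S, B6=T, B6=F, B7=S, B7=E, B8=F
test 3 (m=1, u=6) hits B1=F, B2=T, B3=E, B6=T, B6=F, B7=S, B7=E, B8=F
test 4 (m=4, u=6) hits B1=F, B2=T, B3=E, B6=T, B6=F, B7=S, B7=E, B8=F
test 5 (m=-3, u=-1) hits B1=F, B2=T, B3=S, B6=T, B6=F, B7=S, B7=E, B8=F
test 6 (m=-4, u=7) hits B1=F, B2=T, B3=S, B6=T, B6=F, B7=S, B7=E, B8=T
test 7 (m=8, u=0) hits B1=F, B2=T, B3=S, B6=F, B7=E, B8=F
test 8 (m=2, u=2) hits B1=F, B2=T, B3=S, B6=T, B6=F, B7=S, B7=E, B8=F
test 9 (m=4, u=7) hits B1=F, B2=T, B3=S, B6=T, B6=F, B7=S, B7=E, B8=F
test 10 (m=2, u=7) hits B1=F, B2=T, B3=S, B6=T, B6=F, B7=S, B7=E, B8=F
union over all inputs: B1=F, B2=T, B2=F, B3=S, B3=E, B4=T, B5=E, B6=T, B6=F, B7=S, B7=E, B8=T, B8=F (13 outcomes)
size 1 is not enough: best union over all size-1 subsets is 10/13
inputs {1, 6} (size 2) cover everything; no size-2 subset with a lexicographically smaller index list covers all 13
Answer: 1, 6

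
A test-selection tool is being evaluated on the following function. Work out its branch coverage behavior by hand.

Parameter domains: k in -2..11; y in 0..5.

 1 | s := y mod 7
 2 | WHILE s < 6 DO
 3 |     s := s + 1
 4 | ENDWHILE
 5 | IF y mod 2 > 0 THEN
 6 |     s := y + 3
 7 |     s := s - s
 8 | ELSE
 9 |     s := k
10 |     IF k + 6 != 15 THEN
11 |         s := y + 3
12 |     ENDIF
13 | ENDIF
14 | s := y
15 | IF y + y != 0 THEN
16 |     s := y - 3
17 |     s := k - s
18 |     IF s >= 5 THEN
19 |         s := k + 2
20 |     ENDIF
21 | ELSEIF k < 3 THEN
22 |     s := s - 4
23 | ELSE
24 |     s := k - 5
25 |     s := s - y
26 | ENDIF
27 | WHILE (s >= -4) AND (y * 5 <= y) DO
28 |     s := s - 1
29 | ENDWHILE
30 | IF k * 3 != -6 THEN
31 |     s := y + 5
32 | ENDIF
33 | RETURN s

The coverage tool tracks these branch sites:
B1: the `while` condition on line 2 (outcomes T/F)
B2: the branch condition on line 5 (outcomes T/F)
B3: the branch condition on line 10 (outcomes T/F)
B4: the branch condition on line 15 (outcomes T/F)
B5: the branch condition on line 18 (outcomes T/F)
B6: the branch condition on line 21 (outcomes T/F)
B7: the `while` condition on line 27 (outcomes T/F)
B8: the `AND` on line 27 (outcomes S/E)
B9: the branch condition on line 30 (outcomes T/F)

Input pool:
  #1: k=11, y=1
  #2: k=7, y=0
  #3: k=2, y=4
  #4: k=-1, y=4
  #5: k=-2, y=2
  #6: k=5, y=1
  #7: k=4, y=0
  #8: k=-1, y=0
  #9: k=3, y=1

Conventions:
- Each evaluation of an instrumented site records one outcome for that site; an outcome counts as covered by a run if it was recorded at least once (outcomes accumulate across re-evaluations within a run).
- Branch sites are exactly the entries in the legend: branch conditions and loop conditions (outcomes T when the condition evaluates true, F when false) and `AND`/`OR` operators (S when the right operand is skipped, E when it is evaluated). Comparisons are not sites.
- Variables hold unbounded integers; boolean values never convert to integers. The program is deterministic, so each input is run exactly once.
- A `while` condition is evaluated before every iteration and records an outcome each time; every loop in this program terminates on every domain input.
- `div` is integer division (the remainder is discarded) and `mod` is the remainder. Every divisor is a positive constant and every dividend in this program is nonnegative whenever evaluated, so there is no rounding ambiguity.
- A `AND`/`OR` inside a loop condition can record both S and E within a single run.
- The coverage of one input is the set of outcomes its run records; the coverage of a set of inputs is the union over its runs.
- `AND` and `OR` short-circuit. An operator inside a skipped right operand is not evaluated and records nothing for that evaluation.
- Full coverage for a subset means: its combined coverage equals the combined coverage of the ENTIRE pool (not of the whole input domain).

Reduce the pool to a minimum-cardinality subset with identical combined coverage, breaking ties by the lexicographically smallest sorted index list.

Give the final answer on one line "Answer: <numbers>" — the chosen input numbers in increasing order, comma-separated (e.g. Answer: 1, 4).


test 1 (k=11, y=1) fires B1->T, B1->T, B1->T, B1->T, B1->T, B1->F, B2->T, B4->T, B5->T, B8->E, B7->F, B9->T; hits B1=T, B1=F, B2=T, B4=T, B5=T, B7=F, B8=E, B9=T
test 2 (k=7, y=0) fires B1->T, B1->T, B1->T, B1->T, B1->T, B1->T, B1->F, B2->F, B3->T, B4->F, B6->F, B8->E, B7->T, B8->E, ...; hits B1=T, B1=F, B2=F, B3=T, B4=F, B6=F, B7=T, B7=F, B8=S, B8=E, B9=T
test 3 (k=2, y=4) fires B1->T, B1->T, B1->F, B2->F, B3->T, B4->T, B5->F, B8->E, B7->F, B9->T; hits B1=T, B1=F, B2=F, B3=T, B4=T, B5=F, B7=F, B8=E, B9=T
test 4 (k=-1, y=4) fires B1->T, B1->T, B1->F, B2->F, B3->T, B4->T, B5->F, B8->E, B7->F, B9->T; hits B1=T, B1=F, B2=F, B3=T, B4=T, B5=F, B7=F, B8=E, B9=T
test 5 (k=-2, y=2) fires B1->T, B1->T, B1->T, B1->T, B1->F, B2->F, B3->T, B4->T, B5->F, B8->E, B7->F, B9->F; hits B1=T, B1=F, B2=F, B3=T, B4=T, B5=F, B7=F, B8=E, B9=F
test 6 (k=5, y=1) fires B1->T, B1->T, B1->T, B1->T, B1->T, B1->F, B2->T, B4->T, B5->T, B8->E, B7->F, B9->T; hits B1=T, B1=F, B2=T, B4=T, B5=T, B7=F, B8=E, B9=T
test 7 (k=4, y=0) fires B1->T, B1->T, B1->T, B1->T, B1->T, B1->T, B1->F, B2->F, B3->T, B4->F, B6->F, B8->E, B7->T, B8->E, ...; hits B1=T, B1=F, B2=F, B3=T, B4=F, B6=F, B7=T, B7=F, B8=S, B8=E, B9=T
test 8 (k=-1, y=0) fires B1->T, B1->T, B1->T, B1->T, B1->T, B1->T, B1->F, B2->F, B3->T, B4->F, B6->T, B8->E, B7->T, B8->S, ...; hits B1=T, B1=F, B2=F, B3=T, B4=F, B6=T, B7=T, B7=F, B8=S, B8=E, B9=T
test 9 (k=3, y=1) fires B1->T, B1->T, B1->T, B1->T, B1->T, B1->F, B2->T, B4->T, B5->T, B8->E, B7->F, B9->T; hits B1=T, B1=F, B2=T, B4=T, B5=T, B7=F, B8=E, B9=T
the full pool covers 17 outcomes: B1=T, B1=F, B2=T, B2=F, B3=T, B4=T, B4=F, B5=T, B5=F, B6=T, B6=F, B7=T, B7=F, B8=S, B8=E, B9=T, B9=F
size 1 is not enough: best union over all size-1 subsets is 11/17
size 2 is not enough: best union over all size-2 subsets is 14/17
size 3 is not enough: best union over all size-3 subsets is 16/17
inputs {1, 2, 5, 8} (size 4) cover everything; no size-4 subset with a lexicographically smaller index list covers all 17
Answer: 1, 2, 5, 8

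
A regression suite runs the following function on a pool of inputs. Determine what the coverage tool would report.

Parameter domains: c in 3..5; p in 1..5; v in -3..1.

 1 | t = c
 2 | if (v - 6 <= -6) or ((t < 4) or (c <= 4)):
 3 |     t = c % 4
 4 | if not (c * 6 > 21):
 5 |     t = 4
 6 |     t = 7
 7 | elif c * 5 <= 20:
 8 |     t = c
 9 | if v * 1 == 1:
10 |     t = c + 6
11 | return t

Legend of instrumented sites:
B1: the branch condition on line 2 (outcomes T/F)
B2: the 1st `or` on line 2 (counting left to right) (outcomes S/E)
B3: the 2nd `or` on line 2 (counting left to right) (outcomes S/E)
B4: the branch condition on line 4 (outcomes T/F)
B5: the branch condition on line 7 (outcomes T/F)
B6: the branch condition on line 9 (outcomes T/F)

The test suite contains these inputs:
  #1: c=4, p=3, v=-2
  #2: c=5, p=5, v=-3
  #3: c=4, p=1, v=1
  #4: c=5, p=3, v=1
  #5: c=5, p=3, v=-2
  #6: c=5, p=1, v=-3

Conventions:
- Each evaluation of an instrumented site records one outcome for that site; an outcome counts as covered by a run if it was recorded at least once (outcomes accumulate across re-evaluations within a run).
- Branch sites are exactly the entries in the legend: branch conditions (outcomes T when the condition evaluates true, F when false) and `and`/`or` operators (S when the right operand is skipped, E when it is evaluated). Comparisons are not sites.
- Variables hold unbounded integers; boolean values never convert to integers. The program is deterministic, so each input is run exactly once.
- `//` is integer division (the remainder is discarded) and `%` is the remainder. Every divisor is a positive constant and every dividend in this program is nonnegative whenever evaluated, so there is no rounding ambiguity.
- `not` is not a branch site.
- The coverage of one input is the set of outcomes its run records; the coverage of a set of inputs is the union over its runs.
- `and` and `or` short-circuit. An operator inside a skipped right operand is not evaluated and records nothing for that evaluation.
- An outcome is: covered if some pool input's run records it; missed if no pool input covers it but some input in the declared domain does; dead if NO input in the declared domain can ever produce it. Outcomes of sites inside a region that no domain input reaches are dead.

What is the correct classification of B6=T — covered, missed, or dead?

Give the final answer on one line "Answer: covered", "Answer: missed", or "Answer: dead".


B6=T is recorded by pool input(s) 3, 4 -> covered
Answer: covered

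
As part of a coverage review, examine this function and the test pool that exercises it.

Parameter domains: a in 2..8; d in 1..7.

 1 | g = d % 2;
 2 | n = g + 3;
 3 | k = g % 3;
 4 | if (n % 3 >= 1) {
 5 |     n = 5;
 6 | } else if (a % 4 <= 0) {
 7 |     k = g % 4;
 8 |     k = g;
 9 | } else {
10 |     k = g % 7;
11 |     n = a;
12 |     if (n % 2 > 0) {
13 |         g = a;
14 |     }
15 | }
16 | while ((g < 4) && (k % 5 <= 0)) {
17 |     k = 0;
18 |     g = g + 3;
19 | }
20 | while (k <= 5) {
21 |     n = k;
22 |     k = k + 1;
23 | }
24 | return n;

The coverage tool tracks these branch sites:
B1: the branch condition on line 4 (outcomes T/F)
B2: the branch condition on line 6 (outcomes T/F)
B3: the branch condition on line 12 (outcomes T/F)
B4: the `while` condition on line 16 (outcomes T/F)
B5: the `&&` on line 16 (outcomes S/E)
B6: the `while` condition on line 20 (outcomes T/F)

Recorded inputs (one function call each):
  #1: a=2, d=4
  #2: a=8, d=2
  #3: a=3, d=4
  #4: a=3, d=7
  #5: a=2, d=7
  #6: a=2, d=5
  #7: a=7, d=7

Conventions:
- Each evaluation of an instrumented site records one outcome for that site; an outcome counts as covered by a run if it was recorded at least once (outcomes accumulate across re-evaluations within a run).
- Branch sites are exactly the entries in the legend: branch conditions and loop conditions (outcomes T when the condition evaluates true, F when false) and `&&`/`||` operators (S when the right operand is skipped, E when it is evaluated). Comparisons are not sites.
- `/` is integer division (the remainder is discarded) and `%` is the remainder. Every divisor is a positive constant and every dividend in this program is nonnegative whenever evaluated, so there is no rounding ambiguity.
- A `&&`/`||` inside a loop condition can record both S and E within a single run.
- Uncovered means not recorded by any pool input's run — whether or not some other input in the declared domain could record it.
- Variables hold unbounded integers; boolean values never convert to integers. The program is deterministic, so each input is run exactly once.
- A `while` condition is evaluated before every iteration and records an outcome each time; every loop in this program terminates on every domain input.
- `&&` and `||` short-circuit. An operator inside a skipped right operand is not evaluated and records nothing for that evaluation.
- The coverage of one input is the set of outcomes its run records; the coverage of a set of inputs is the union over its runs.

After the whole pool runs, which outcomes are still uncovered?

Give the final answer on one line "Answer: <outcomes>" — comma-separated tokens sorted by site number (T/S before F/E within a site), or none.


run #1 (a=2, d=4) runs B1->F, B2->F, B3->F, B5->E, B4->T, B5->E, B4->T, B5->S, B4->F, B6->T, B6->T, B6->T, B6->T, B6->T, ...; records B1=F, B2=F, B3=F, B4=T, B4=F, B5=S, B5=E, B6=T, B6=F
run #2 (a=8, d=2) runs B1->F, B2->T, B5->E, B4->T, B5->E, B4->T, B5->S, B4->F, B6->T, B6->T, B6->T, B6->T, B6->T, B6->T, ...; records B1=F, B2=T, B4=T, B4=F, B5=S, B5=E, B6=T, B6=F
run #3 (a=3, d=4) runs B1->F, B2->F, B3->T, B5->E, B4->T, B5->S, B4->F, B6->T, B6->T, B6->T, B6->T, B6->T, B6->T, B6->F; records B1=F, B2=F, B3=T, B4=T, B4=F, B5=S, B5=E, B6=T, B6=F
run #4 (a=3, d=7) runs B1->T, B5->E, B4->F, B6->T, B6->T, B6->T, B6->T, B6->T, B6->F; records B1=T, B4=F, B5=E, B6=T, B6=F
run #5 (a=2, d=7) runs B1->T, B5->E, B4->F, B6->T, B6->T, B6->T, B6->T, B6->T, B6->F; records B1=T, B4=F, B5=E, B6=T, B6=F
run #6 (a=2, d=5) runs B1->T, B5->E, B4->F, B6->T, B6->T, B6->T, B6->T, B6->T, B6->F; records B1=T, B4=F, B5=E, B6=T, B6=F
run #7 (a=7, d=7) runs B1->T, B5->E, B4->F, B6->T, B6->T, B6->T, B6->T, B6->T, B6->F; records B1=T, B4=F, B5=E, B6=T, B6=F
union over the pool: B1=T, B1=F, B2=T, B2=F, B3=T, B3=F, B4=T, B4=F, B5=S, B5=E, B6=T, B6=F
uncovered (0 of 12): none
Answer: none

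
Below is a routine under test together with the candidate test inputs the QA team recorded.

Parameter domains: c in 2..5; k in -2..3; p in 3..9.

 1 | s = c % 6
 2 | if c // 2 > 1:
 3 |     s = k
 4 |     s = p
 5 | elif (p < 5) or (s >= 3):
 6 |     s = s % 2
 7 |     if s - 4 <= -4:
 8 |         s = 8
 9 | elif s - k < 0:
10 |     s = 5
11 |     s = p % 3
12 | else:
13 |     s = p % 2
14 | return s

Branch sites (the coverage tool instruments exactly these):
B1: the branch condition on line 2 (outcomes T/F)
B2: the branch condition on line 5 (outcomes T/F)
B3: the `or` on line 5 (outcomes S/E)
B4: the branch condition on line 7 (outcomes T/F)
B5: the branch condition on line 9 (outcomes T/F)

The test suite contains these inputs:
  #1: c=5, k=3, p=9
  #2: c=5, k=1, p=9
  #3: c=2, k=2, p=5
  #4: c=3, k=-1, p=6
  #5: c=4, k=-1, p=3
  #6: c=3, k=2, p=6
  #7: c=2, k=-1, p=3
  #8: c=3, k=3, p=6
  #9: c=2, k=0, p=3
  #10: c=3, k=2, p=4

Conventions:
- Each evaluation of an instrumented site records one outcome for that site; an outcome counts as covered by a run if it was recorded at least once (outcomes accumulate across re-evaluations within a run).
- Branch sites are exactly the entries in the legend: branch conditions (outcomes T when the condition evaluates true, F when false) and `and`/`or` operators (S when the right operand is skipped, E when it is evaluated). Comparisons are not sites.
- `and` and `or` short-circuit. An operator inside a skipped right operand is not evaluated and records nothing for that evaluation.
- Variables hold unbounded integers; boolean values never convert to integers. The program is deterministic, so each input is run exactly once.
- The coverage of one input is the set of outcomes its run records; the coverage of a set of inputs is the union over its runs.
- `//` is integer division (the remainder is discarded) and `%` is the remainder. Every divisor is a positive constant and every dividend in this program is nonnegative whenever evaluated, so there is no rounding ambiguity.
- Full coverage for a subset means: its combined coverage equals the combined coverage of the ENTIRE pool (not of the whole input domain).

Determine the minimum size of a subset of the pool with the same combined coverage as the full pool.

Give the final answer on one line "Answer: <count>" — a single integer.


#1 (c=5, k=3, p=9) -> covered: B1=T
#2 (c=5, k=1, p=9) -> covered: B1=T
#3 (c=2, k=2, p=5) -> covered: B1=F, B2=F, B3=E, B5=F
#4 (c=3, k=-1, p=6) -> covered: B1=F, B2=T, B3=E, B4=F
#5 (c=4, k=-1, p=3) -> covered: B1=T
#6 (c=3, k=2, p=6) -> covered: B1=F, B2=T, B3=E, B4=F
#7 (c=2, k=-1, p=3) -> covered: B1=F, B2=T, B3=S, B4=T
#8 (c=3, k=3, p=6) -> covered: B1=F, B2=T, B3=E, B4=F
#9 (c=2, k=0, p=3) -> covered: B1=F, B2=T, B3=S, B4=T
#10 (c=3, k=2, p=4) -> covered: B1=F, B2=T, B3=S, B4=F
pool-wide coverage (9 outcomes): B1=T, B1=F, B2=T, B2=F, B3=S, B3=E, B4=T, B4=F, B5=F
checked all size-1 subsets: none covers 9 outcomes (max 4/9)
checked all size-2 subsets: none covers 9 outcomes (max 7/9)
checked all size-3 subsets: none covers 9 outcomes (max 8/9)
inputs {1, 3, 4, 7} (size 4) cover everything; no size-4 subset with a lexicographically smaller index list covers all 9
Answer: 4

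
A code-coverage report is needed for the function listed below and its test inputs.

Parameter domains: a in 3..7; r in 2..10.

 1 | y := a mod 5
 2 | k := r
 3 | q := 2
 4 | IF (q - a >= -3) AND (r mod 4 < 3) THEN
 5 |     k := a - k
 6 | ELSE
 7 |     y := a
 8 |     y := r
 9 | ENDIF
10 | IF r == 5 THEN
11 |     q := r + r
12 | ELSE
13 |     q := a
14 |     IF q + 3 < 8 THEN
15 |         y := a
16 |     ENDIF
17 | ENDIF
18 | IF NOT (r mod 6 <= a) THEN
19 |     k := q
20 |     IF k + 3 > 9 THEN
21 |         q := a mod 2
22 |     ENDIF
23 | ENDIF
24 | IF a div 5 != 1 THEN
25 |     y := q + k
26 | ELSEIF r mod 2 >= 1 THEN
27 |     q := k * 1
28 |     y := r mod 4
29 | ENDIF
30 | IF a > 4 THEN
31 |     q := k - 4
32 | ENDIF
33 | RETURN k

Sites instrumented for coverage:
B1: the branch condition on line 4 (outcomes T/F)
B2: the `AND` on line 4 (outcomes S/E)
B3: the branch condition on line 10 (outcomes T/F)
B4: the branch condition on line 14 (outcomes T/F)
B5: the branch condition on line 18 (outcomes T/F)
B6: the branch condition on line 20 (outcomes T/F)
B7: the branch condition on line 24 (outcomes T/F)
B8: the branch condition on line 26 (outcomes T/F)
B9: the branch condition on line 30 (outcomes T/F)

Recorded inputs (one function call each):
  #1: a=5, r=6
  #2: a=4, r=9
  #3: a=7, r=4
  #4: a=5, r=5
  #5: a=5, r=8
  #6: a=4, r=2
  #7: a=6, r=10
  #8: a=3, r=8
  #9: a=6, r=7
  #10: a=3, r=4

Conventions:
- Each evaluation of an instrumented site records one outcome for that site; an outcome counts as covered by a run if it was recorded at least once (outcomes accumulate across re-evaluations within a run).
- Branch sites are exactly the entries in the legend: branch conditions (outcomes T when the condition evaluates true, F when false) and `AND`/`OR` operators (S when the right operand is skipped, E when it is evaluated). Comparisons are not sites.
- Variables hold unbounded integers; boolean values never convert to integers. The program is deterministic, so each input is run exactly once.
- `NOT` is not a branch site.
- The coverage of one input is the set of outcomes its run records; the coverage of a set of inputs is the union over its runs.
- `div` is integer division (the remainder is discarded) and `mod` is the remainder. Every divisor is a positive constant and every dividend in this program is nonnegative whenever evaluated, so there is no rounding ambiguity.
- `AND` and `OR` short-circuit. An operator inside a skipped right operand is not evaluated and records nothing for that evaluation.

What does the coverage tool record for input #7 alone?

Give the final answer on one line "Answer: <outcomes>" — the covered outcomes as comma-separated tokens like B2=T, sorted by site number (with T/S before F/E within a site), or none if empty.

Simulating input #7 (a=6, r=10) step by step:
  B2->S, B1->F, B3->F, B4->F, B5->F, B7->F, B8->F, B9->T
collecting distinct outcomes: B1=F, B2=S, B3=F, B4=F, B5=F, B7=F, B8=F, B9=T

Answer: B1=F, B2=S, B3=F, B4=F, B5=F, B7=F, B8=F, B9=T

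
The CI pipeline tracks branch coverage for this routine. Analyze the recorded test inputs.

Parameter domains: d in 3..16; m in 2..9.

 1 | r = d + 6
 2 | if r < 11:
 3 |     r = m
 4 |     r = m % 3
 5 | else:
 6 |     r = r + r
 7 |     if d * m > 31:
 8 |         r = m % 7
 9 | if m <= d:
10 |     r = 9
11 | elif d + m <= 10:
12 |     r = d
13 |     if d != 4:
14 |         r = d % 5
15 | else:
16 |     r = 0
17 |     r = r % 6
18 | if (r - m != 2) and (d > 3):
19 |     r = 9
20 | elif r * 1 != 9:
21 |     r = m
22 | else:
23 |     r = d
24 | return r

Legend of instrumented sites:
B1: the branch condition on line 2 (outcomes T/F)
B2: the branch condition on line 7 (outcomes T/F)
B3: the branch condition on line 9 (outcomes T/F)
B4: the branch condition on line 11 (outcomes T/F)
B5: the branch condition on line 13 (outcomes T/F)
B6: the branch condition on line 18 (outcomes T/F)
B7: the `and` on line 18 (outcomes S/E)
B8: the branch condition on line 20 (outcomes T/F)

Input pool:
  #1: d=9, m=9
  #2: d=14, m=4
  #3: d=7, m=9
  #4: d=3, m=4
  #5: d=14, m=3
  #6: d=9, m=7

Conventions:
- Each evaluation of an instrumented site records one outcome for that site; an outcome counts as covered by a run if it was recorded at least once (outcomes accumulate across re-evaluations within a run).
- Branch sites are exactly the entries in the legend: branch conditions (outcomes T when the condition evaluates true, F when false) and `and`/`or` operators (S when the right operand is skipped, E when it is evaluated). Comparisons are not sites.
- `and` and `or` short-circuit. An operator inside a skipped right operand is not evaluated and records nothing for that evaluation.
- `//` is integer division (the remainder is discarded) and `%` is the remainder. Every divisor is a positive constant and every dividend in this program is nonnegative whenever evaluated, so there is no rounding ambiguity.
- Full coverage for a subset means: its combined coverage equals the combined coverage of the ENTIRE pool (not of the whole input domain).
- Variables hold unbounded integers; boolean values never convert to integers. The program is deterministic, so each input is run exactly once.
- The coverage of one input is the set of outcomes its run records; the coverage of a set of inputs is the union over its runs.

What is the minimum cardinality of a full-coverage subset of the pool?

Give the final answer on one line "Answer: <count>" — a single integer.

test 1 (d=9, m=9) fires B1->F, B2->T, B3->T, B7->E, B6->T; hits B1=F, B2=T, B3=T, B6=T, B7=E
test 2 (d=14, m=4) fires B1->F, B2->T, B3->T, B7->E, B6->T; hits B1=F, B2=T, B3=T, B6=T, B7=E
test 3 (d=7, m=9) fires B1->F, B2->T, B3->F, B4->F, B7->E, B6->T; hits B1=F, B2=T, B3=F, B4=F, B6=T, B7=E
test 4 (d=3, m=4) fires B1->T, B3->F, B4->T, B5->T, B7->E, B6->F, B8->T; hits B1=T, B3=F, B4=T, B5=T, B6=F, B7=E, B8=T
test 5 (d=14, m=3) fires B1->F, B2->T, B3->T, B7->E, B6->T; hits B1=F, B2=T, B3=T, B6=T, B7=E
test 6 (d=9, m=7) fires B1->F, B2->T, B3->T, B7->S, B6->F, B8->F; hits B1=F, B2=T, B3=T, B6=F, B7=S, B8=F
together the pool reaches 14 outcomes: B1=T, B1=F, B2=T, B3=T, B3=F, B4=T, B4=F, B5=T, B6=T, B6=F, B7=S, B7=E, B8=T, B8=F
checked all size-1 subsets: none covers 14 outcomes (max 7/14)
checked all size-2 subsets: none covers 14 outcomes (max 12/14)
the canonical winner is {3, 4, 6}: size 3, full 14-outcome coverage, earliest index list among size-3 covers

Answer: 3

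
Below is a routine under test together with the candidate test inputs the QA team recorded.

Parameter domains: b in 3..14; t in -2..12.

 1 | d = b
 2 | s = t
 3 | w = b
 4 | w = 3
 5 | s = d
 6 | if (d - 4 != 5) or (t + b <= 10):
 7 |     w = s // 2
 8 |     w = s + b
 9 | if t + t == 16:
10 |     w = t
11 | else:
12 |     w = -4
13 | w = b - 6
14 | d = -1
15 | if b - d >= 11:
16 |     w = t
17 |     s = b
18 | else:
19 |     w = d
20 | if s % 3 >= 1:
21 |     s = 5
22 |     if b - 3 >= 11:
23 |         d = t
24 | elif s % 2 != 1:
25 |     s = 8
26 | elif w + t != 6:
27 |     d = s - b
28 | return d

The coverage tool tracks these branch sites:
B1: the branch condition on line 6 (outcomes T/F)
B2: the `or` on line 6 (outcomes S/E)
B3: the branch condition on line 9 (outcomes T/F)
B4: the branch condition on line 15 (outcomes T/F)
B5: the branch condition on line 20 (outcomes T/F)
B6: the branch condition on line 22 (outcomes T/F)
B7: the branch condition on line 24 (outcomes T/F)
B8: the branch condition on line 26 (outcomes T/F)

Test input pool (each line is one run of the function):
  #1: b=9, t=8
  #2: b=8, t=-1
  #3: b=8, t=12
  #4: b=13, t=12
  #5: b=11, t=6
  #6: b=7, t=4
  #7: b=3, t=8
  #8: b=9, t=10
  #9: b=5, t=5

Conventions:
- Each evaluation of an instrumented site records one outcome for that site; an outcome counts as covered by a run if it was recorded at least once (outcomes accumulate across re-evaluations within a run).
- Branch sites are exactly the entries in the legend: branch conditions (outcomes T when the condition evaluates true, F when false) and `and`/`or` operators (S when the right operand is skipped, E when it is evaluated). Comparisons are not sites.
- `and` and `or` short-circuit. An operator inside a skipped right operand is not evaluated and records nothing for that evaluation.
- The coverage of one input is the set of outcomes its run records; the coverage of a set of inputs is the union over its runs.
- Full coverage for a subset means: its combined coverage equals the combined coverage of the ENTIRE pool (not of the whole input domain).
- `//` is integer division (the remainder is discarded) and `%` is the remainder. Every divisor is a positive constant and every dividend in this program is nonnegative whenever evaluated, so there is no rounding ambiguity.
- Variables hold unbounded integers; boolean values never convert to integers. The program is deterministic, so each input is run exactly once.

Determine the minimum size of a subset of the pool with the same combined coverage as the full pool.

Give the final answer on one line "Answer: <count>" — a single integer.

#1 (b=9, t=8) -> B2->E, B1->F, B3->T, B4->F, B5->F, B7->F, B8->T; covered: B1=F, B2=E, B3=T, B4=F, B5=F, B7=F, B8=T
#2 (b=8, t=-1) -> B2->S, B1->T, B3->F, B4->F, B5->T, B6->F; covered: B1=T, B2=S, B3=F, B4=F, B5=T, B6=F
#3 (b=8, t=12) -> B2->S, B1->T, B3->F, B4->F, B5->T, B6->F; covered: B1=T, B2=S, B3=F, B4=F, B5=T, B6=F
#4 (b=13, t=12) -> B2->S, B1->T, B3->F, B4->T, B5->T, B6->F; covered: B1=T, B2=S, B3=F, B4=T, B5=T, B6=F
#5 (b=11, t=6) -> B2->S, B1->T, B3->F, B4->T, B5->T, B6->F; covered: B1=T, B2=S, B3=F, B4=T, B5=T, B6=F
#6 (b=7, t=4) -> B2->S, B1->T, B3->F, B4->F, B5->T, B6->F; covered: B1=T, B2=S, B3=F, B4=F, B5=T, B6=F
#7 (b=3, t=8) -> B2->S, B1->T, B3->T, B4->F, B5->F, B7->F, B8->T; covered: B1=T, B2=S, B3=T, B4=F, B5=F, B7=F, B8=T
#8 (b=9, t=10) -> B2->E, B1->F, B3->F, B4->F, B5->F, B7->F, B8->T; covered: B1=F, B2=E, B3=F, B4=F, B5=F, B7=F, B8=T
#9 (b=5, t=5) -> B2->S, B1->T, B3->F, B4->F, B5->T, B6->F; covered: B1=T, B2=S, B3=F, B4=F, B5=T, B6=F
pool-wide coverage (13 outcomes): B1=T, B1=F, B2=S, B2=E, B3=T, B3=F, B4=T, B4=F, B5=T, B5=F, B6=F, B7=F, B8=T
every size-1 subset falls short of the 13 outcomes (best: 7/13)
at size 2, {1, 4} reaches all 13 outcomes; every lexicographically earlier size-2 subset fails

Answer: 2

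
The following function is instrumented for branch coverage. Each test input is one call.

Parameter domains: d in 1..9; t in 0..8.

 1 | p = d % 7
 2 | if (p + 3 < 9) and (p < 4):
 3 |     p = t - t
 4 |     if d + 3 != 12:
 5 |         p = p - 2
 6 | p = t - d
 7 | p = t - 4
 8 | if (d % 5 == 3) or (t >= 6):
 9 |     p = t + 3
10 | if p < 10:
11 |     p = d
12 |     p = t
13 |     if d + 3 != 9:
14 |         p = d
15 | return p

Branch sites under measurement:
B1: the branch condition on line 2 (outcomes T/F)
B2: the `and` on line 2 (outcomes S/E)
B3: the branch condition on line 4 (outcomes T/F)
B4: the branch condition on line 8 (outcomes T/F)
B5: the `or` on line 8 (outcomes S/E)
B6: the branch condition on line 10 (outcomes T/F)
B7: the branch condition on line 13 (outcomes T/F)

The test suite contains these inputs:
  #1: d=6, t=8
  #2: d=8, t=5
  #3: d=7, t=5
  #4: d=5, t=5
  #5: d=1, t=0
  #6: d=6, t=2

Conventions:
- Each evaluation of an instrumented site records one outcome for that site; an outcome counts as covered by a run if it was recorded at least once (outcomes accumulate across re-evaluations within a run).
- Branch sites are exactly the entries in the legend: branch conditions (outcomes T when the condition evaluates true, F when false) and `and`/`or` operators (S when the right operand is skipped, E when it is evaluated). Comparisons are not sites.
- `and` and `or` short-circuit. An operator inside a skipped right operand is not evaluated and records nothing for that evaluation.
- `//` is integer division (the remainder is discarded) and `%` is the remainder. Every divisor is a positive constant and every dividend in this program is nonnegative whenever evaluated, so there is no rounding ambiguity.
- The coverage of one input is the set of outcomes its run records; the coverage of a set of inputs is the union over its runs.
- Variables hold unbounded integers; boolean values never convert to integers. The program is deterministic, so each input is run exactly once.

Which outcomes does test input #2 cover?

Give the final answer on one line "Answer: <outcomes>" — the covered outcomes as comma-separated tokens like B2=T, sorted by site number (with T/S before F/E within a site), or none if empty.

Tracing the run of input #2 (d=8, t=5):
  B2->E, B1->T, B3->T, B5->S, B4->T, B6->T, B7->T
as a set, this run covers: B1=T, B2=E, B3=T, B4=T, B5=S, B6=T, B7=T

Answer: B1=T, B2=E, B3=T, B4=T, B5=S, B6=T, B7=T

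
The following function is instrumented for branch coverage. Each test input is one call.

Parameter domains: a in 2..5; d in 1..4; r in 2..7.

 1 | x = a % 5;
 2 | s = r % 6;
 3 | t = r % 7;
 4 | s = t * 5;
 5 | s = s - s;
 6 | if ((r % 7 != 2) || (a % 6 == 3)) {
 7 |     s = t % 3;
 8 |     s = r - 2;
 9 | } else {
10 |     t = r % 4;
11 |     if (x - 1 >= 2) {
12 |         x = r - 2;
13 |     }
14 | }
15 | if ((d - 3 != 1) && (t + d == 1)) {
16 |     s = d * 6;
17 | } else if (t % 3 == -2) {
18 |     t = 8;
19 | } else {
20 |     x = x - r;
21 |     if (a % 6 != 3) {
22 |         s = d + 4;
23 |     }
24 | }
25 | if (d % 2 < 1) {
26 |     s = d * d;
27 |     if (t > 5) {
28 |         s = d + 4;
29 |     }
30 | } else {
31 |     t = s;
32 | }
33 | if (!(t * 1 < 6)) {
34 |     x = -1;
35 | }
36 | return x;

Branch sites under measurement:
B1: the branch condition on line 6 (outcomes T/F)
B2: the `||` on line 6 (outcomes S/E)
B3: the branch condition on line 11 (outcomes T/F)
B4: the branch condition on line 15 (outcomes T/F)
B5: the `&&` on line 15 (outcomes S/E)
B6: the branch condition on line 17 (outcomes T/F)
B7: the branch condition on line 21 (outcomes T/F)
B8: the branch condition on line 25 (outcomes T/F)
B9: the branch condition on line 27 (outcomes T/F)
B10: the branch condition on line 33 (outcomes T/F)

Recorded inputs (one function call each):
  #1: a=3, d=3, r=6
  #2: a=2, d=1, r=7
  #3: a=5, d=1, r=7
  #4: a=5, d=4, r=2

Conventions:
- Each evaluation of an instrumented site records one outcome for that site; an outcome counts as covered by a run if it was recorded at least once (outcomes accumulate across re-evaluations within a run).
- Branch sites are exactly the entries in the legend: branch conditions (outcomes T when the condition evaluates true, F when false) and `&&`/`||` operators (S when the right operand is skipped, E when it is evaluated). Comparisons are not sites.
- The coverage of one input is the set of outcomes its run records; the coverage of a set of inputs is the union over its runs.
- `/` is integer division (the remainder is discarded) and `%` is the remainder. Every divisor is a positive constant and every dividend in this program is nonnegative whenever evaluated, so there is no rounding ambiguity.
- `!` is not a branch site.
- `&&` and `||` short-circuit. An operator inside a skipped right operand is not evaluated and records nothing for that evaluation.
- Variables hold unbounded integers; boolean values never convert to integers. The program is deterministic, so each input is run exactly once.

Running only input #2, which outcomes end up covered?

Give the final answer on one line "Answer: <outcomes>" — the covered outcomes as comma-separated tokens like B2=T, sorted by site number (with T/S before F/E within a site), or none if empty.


Tracing the run of input #2 (a=2, d=1, r=7):
  B2->S, B1->T, B5->E, B4->T, B8->F, B10->T
distinct outcomes covered: B1=T, B2=S, B4=T, B5=E, B8=F, B10=T
Answer: B1=T, B2=S, B4=T, B5=E, B8=F, B10=T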